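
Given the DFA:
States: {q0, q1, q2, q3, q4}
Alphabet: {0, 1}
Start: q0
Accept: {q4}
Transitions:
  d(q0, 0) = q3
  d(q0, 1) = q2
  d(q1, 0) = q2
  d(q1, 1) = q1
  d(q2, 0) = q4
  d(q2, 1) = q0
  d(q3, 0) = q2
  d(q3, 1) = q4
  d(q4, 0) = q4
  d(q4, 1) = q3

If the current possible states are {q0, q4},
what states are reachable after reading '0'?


Apply transition on '0' from each current state:
  d(q0, 0) = q3
  d(q4, 0) = q4

{q3, q4}


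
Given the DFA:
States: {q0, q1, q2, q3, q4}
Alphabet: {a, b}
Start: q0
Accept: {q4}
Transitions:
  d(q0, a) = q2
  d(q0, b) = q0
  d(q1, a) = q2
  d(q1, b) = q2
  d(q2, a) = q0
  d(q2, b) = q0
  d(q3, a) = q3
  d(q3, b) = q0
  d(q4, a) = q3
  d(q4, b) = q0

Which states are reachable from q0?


BFS from q0:
  layer 0: {q0}
  layer 1: {q2}

{q0, q2}


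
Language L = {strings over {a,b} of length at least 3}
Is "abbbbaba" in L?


length = 8

Yes, "abbbbaba" is in L


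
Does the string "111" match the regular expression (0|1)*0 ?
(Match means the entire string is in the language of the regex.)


|string| = 3; first = '1'; last = '1'

No, "111" does not match (0|1)*0


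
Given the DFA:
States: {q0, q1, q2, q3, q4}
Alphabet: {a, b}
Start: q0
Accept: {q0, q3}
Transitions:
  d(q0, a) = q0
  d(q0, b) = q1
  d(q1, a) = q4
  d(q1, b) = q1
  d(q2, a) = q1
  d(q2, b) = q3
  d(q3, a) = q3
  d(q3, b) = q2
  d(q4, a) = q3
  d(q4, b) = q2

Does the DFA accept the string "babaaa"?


Trace: q0 -> q1 -> q4 -> q2 -> q1 -> q4 -> q3
Final state: q3
Accept states: {q0, q3}

Yes, accepted (final state q3 is an accept state)


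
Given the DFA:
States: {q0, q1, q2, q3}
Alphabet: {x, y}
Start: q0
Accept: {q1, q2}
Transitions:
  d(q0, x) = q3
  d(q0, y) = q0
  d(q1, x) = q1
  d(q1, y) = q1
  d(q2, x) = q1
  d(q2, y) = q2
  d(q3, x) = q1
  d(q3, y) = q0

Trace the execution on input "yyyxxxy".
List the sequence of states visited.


Input: yyyxxxy
d(q0, y) = q0
d(q0, y) = q0
d(q0, y) = q0
d(q0, x) = q3
d(q3, x) = q1
d(q1, x) = q1
d(q1, y) = q1


q0 -> q0 -> q0 -> q0 -> q3 -> q1 -> q1 -> q1


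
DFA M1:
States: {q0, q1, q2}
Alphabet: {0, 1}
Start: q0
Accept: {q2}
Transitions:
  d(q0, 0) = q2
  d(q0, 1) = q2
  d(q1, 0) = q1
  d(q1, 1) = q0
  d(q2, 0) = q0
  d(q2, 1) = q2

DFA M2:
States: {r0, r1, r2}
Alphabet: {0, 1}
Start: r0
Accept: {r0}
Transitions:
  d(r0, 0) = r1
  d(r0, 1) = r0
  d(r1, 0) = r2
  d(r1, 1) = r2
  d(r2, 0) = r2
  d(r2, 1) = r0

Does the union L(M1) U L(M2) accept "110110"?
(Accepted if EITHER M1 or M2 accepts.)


M1: final=q0 accepted=False
M2: final=r1 accepted=False

No, union rejects (neither accepts)


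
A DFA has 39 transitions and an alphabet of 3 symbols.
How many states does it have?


Each state has exactly one transition per symbol.
states = transitions / |alphabet| = 39 / 3 = 13

13


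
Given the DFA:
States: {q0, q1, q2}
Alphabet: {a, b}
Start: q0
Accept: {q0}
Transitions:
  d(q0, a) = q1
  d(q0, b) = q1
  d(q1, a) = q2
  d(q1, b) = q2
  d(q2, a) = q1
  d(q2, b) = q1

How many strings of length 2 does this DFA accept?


Enumerating all length-2 strings:
  "aa" -> q2 [reject]
  "ab" -> q2 [reject]
  "ba" -> q2 [reject]
  "bb" -> q2 [reject]

0 out of 4


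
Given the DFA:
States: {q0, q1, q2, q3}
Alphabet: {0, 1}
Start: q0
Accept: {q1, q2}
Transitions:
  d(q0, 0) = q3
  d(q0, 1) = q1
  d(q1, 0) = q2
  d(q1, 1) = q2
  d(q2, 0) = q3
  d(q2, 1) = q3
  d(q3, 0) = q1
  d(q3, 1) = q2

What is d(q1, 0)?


Looking up transition d(q1, 0)

q2


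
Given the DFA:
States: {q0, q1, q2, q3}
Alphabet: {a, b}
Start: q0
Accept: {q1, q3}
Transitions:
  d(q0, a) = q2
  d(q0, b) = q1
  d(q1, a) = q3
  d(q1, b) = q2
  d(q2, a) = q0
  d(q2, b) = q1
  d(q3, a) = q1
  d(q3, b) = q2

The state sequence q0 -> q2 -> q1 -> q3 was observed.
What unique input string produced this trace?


Trace back each transition to find the symbol:
  q0 --[a]--> q2
  q2 --[b]--> q1
  q1 --[a]--> q3

"aba"


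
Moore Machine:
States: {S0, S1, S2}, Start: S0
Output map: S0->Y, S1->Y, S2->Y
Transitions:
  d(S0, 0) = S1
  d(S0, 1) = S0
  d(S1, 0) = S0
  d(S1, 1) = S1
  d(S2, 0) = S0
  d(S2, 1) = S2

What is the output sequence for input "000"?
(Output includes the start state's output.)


Start: S0 (output Y)
  --0--> S1 (output Y)
  --0--> S0 (output Y)
  --0--> S1 (output Y)

"YYYY"


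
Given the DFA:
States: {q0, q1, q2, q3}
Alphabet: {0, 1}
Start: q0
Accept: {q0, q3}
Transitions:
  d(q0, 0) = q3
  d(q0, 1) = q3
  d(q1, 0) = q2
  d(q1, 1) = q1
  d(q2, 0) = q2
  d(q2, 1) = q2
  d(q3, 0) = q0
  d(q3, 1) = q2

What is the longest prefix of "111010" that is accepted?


Run the DFA, marking each prefix where the state is accepting:
  "" -> q0 [accept]
  "1" -> q3 [accept]
  "11" -> q2 [reject]
  "111" -> q2 [reject]
  "1110" -> q2 [reject]
  "11101" -> q2 [reject]
  "111010" -> q2 [reject]

"1"


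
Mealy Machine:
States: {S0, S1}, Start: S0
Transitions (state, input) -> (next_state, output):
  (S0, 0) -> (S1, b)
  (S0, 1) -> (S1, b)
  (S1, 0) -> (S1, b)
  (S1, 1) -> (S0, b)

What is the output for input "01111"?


Step-by-step:
  (S0, 0) -> (S1, b)
  (S1, 1) -> (S0, b)
  (S0, 1) -> (S1, b)
  (S1, 1) -> (S0, b)
  (S0, 1) -> (S1, b)

"bbbbb"


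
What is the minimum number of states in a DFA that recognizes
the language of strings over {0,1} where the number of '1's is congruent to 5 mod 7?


States track (count of '1') mod 7.
Need 7 states: one per remainder 0..6; accept = remainder 5.

7


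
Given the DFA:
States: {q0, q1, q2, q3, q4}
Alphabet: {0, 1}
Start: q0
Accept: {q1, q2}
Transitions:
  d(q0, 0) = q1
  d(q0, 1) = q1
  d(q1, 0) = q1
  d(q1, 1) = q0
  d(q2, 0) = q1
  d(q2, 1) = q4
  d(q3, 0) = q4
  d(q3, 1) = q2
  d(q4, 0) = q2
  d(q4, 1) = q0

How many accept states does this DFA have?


Accept states listed: {q1, q2}
Counting: q1(1) q2(2)

2


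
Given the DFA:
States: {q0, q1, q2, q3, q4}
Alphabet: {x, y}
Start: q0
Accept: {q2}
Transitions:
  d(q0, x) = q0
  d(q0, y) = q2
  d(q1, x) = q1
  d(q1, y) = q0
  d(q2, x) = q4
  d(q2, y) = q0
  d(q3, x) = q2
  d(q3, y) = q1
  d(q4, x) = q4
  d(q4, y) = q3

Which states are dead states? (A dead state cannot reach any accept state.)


Forward reachability from each state:
  q0 -> reaches accept state q2 (live)
  q1 -> reaches accept state q2 (live)
  q2 -> reaches accept state q2 (live)
  q3 -> reaches accept state q2 (live)
  q4 -> reaches accept state q2 (live)

None (all states can reach an accept state)


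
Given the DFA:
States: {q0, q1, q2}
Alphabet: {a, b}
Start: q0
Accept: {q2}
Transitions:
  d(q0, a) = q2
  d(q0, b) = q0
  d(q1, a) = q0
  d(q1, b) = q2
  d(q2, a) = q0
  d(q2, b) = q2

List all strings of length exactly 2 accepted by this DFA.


All strings of length 2: 4 total
Accepted: 2

"ab", "ba"


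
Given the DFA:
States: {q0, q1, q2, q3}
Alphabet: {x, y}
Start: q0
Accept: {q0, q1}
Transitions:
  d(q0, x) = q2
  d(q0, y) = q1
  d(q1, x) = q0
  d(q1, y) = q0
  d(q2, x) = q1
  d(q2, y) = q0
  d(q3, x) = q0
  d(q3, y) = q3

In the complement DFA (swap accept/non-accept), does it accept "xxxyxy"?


Trace: q0 -> q2 -> q1 -> q0 -> q1 -> q0 -> q1
Final: q1
Original accept: {q0, q1}
Complement: q1 is in original accept

No, complement rejects (original accepts)


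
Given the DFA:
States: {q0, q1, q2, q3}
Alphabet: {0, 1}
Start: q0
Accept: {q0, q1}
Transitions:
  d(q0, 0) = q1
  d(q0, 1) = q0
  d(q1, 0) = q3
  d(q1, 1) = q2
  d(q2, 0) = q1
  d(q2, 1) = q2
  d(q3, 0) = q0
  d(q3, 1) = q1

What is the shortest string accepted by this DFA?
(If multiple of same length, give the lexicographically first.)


BFS by string length (lex-first path to each state shown):
  len 0: q0<-""
Found accept state at length 0.

"" (empty string)


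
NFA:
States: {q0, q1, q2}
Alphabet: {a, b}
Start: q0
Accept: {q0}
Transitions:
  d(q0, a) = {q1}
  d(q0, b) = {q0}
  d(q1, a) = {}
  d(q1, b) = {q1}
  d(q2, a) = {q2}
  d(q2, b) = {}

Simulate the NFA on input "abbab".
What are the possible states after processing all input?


Start: {q0}
  --a--> {q1}
  --b--> {q1}
  --b--> {q1}
  --a--> {}
  --b--> {}

{} (empty set, no valid transitions)


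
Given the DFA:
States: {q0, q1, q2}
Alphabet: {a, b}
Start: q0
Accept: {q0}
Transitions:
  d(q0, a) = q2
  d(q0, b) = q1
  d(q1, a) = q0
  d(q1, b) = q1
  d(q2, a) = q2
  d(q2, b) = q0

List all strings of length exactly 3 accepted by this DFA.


All strings of length 3: 8 total
Accepted: 2

"aab", "bba"


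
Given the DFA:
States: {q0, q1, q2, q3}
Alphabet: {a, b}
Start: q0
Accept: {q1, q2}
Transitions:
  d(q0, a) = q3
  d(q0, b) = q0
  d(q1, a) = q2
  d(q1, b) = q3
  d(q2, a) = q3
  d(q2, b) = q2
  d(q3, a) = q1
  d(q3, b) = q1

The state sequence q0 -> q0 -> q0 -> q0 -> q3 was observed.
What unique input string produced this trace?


Trace back each transition to find the symbol:
  q0 --[b]--> q0
  q0 --[b]--> q0
  q0 --[b]--> q0
  q0 --[a]--> q3

"bbba"


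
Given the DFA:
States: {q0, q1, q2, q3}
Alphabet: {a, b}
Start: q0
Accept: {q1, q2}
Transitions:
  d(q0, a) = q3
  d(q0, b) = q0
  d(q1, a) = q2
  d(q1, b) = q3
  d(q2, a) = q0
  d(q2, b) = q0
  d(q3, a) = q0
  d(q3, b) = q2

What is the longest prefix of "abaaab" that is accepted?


Run the DFA, marking each prefix where the state is accepting:
  "" -> q0 [reject]
  "a" -> q3 [reject]
  "ab" -> q2 [accept]
  "aba" -> q0 [reject]
  "abaa" -> q3 [reject]
  "abaaa" -> q0 [reject]
  "abaaab" -> q0 [reject]

"ab"


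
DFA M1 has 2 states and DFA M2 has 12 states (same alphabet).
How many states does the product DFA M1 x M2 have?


Product construction pairs every M1 state with every M2 state.
2 * 12 = 24

24


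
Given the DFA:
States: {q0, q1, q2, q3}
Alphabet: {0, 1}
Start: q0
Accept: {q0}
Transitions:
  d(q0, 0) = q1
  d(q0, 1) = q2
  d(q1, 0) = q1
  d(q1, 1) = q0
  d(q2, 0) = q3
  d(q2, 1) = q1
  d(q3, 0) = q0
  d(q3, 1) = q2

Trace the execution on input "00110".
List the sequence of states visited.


Input: 00110
d(q0, 0) = q1
d(q1, 0) = q1
d(q1, 1) = q0
d(q0, 1) = q2
d(q2, 0) = q3


q0 -> q1 -> q1 -> q0 -> q2 -> q3


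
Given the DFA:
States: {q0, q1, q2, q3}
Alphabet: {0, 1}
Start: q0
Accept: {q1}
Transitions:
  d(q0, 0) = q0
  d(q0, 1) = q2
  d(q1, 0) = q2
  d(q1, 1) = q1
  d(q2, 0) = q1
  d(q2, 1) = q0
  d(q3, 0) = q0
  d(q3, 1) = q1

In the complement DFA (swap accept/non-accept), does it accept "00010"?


Trace: q0 -> q0 -> q0 -> q0 -> q2 -> q1
Final: q1
Original accept: {q1}
Complement: q1 is in original accept

No, complement rejects (original accepts)


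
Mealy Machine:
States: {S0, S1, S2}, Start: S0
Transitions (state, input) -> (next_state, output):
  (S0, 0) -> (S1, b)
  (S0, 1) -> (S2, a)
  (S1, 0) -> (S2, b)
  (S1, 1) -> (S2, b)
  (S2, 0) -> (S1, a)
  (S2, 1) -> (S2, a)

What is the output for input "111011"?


Step-by-step:
  (S0, 1) -> (S2, a)
  (S2, 1) -> (S2, a)
  (S2, 1) -> (S2, a)
  (S2, 0) -> (S1, a)
  (S1, 1) -> (S2, b)
  (S2, 1) -> (S2, a)

"aaaaba"


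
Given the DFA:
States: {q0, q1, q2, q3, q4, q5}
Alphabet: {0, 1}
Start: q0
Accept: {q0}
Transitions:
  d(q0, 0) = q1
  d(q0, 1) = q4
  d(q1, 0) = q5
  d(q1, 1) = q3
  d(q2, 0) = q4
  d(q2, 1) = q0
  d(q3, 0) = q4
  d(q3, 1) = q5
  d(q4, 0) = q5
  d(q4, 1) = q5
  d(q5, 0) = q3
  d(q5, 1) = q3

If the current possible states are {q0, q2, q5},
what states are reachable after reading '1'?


Apply transition on '1' from each current state:
  d(q0, 1) = q4
  d(q2, 1) = q0
  d(q5, 1) = q3

{q0, q3, q4}


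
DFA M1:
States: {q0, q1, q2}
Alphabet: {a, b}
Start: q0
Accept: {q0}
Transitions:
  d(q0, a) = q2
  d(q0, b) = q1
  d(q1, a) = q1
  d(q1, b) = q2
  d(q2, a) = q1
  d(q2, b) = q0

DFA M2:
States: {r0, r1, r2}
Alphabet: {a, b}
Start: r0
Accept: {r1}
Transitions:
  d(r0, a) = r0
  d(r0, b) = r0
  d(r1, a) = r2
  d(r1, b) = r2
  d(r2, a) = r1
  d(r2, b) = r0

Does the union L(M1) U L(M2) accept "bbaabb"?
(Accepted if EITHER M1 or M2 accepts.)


M1: final=q0 accepted=True
M2: final=r0 accepted=False

Yes, union accepts


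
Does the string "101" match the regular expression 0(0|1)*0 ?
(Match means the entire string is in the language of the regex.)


|string| = 3; first = '1'; last = '1'

No, "101" does not match 0(0|1)*0


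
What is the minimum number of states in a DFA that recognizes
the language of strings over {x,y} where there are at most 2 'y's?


States: count = 0, 1, ..., 2 (all accepting; 3 states), plus a dead state for count > 2.
Total: 3 + 1 = 4.

4


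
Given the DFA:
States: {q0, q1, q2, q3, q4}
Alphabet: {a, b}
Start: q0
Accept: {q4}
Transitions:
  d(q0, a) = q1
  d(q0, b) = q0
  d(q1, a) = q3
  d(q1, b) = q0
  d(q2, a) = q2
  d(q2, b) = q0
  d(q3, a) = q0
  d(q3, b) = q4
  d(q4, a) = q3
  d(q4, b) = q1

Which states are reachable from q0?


BFS from q0:
  layer 0: {q0}
  layer 1: {q1}
  layer 2: {q3}
  layer 3: {q4}

{q0, q1, q3, q4}


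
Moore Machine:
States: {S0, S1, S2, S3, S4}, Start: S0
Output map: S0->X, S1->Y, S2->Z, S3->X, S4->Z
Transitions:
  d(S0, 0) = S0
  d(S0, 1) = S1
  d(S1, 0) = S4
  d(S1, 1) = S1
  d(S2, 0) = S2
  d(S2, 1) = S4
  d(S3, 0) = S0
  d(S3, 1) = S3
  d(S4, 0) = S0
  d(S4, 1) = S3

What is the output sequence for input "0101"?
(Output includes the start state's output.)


Start: S0 (output X)
  --0--> S0 (output X)
  --1--> S1 (output Y)
  --0--> S4 (output Z)
  --1--> S3 (output X)

"XXYZX"


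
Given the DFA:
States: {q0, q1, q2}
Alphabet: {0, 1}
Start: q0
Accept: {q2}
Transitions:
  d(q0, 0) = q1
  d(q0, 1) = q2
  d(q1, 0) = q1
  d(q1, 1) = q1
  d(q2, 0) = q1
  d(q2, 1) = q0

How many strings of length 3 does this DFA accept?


Enumerating all length-3 strings:
  "000" -> q1 [reject]
  "001" -> q1 [reject]
  "010" -> q1 [reject]
  "011" -> q1 [reject]
  "100" -> q1 [reject]
  "101" -> q1 [reject]
  "110" -> q1 [reject]
  "111" -> q2 [accept]

1 out of 8


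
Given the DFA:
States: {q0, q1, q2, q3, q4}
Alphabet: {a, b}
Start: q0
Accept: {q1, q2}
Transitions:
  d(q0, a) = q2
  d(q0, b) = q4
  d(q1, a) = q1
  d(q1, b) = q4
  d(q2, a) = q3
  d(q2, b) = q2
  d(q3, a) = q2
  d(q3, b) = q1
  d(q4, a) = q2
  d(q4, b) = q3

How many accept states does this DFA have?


Accept states listed: {q1, q2}
Counting: q1(1) q2(2)

2


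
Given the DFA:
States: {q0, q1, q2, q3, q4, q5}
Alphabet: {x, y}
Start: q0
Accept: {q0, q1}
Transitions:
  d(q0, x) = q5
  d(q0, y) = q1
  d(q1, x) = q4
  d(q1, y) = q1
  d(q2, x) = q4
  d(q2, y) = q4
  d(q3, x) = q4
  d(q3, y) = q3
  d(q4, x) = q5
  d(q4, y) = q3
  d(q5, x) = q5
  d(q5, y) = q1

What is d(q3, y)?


Looking up transition d(q3, y)

q3


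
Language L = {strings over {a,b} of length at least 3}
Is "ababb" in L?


length = 5

Yes, "ababb" is in L


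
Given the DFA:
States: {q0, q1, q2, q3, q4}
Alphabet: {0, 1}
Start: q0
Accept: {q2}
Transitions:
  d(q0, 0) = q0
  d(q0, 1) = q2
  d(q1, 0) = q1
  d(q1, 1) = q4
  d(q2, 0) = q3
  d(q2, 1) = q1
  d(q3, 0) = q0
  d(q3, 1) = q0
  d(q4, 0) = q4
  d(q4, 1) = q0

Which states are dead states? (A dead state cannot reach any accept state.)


Forward reachability from each state:
  q0 -> reaches accept state q2 (live)
  q1 -> reaches accept state q2 (live)
  q2 -> reaches accept state q2 (live)
  q3 -> reaches accept state q2 (live)
  q4 -> reaches accept state q2 (live)

None (all states can reach an accept state)


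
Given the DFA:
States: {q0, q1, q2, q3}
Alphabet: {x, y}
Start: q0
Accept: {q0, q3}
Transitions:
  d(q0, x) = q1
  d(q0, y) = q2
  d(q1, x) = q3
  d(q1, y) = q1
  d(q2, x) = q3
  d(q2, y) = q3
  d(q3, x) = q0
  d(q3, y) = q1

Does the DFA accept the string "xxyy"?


Trace: q0 -> q1 -> q3 -> q1 -> q1
Final state: q1
Accept states: {q0, q3}

No, rejected (final state q1 is not an accept state)


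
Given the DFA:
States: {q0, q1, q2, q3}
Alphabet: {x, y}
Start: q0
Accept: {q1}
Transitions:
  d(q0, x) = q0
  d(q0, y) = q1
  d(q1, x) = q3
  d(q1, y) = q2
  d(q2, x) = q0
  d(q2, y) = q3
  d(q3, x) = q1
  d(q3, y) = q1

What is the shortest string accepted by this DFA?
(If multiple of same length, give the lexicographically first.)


BFS by string length (lex-first path to each state shown):
  len 0: q0<-""
  len 1: q0<-"x", q1<-"y"
Found accept state at length 1.

"y"


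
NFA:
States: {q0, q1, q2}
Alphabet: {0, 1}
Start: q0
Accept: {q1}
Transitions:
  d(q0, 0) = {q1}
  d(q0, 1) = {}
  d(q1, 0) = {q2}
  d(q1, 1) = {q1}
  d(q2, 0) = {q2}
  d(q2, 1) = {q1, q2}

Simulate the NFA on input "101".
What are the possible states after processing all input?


Start: {q0}
  --1--> {}
  --0--> {}
  --1--> {}

{} (empty set, no valid transitions)


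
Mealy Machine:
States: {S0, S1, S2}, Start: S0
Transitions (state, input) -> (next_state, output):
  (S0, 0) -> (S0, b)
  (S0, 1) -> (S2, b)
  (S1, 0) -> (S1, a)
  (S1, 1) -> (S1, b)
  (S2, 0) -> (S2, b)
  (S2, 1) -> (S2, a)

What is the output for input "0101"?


Step-by-step:
  (S0, 0) -> (S0, b)
  (S0, 1) -> (S2, b)
  (S2, 0) -> (S2, b)
  (S2, 1) -> (S2, a)

"bbba"


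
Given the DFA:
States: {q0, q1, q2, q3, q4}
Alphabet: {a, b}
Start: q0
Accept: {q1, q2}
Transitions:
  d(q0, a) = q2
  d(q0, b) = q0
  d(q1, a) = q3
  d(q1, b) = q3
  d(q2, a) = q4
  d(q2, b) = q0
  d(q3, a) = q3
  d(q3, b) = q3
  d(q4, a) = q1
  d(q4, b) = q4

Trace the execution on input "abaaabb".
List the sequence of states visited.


Input: abaaabb
d(q0, a) = q2
d(q2, b) = q0
d(q0, a) = q2
d(q2, a) = q4
d(q4, a) = q1
d(q1, b) = q3
d(q3, b) = q3


q0 -> q2 -> q0 -> q2 -> q4 -> q1 -> q3 -> q3


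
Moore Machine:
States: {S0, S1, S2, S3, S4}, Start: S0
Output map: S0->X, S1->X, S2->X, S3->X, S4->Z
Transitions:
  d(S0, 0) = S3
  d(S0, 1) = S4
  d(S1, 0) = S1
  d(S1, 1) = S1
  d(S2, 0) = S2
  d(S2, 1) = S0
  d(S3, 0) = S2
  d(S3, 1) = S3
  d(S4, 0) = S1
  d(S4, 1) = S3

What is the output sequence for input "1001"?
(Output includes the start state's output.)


Start: S0 (output X)
  --1--> S4 (output Z)
  --0--> S1 (output X)
  --0--> S1 (output X)
  --1--> S1 (output X)

"XZXXX"


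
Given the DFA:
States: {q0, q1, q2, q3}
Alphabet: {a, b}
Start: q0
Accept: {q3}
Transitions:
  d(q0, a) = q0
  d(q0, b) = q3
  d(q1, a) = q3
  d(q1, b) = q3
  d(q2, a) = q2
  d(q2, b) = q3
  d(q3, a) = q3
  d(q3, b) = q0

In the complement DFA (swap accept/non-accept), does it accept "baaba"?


Trace: q0 -> q3 -> q3 -> q3 -> q0 -> q0
Final: q0
Original accept: {q3}
Complement: q0 is not in original accept

Yes, complement accepts (original rejects)


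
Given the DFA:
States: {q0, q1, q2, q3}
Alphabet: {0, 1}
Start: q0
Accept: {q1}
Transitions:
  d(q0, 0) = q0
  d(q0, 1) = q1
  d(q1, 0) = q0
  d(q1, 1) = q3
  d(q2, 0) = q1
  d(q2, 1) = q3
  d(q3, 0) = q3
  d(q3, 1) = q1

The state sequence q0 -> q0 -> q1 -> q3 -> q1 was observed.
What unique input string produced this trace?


Trace back each transition to find the symbol:
  q0 --[0]--> q0
  q0 --[1]--> q1
  q1 --[1]--> q3
  q3 --[1]--> q1

"0111"


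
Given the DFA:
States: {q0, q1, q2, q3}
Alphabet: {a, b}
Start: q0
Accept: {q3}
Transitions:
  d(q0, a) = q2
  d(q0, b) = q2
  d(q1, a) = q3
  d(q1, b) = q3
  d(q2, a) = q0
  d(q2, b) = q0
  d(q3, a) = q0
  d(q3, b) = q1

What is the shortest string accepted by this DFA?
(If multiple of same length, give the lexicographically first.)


BFS by string length (lex-first path to each state shown):
  len 0: q0<-""
  len 1: q2<-"a"
  len 2: q0<-"aa"
  len 3: q2<-"aaa"
  len 4: q0<-"aaaa"
  len 5: q2<-"aaaaa"
  len 6: q0<-"aaaaaa"
  len 7: q2<-"aaaaaaa"
  len 8: q0<-"aaaaaaaa"

No string accepted (empty language)


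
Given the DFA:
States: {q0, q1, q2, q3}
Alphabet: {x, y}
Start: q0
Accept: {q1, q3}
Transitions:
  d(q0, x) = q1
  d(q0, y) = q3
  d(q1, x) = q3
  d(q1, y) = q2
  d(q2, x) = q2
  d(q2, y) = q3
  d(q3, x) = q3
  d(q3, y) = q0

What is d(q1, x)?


Looking up transition d(q1, x)

q3


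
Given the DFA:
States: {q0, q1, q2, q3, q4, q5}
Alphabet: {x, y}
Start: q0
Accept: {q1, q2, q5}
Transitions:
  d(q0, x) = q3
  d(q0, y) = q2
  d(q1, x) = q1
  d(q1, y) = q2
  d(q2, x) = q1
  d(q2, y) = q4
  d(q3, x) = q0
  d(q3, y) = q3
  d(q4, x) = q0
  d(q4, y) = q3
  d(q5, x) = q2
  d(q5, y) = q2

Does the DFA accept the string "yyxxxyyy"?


Trace: q0 -> q2 -> q4 -> q0 -> q3 -> q0 -> q2 -> q4 -> q3
Final state: q3
Accept states: {q1, q2, q5}

No, rejected (final state q3 is not an accept state)


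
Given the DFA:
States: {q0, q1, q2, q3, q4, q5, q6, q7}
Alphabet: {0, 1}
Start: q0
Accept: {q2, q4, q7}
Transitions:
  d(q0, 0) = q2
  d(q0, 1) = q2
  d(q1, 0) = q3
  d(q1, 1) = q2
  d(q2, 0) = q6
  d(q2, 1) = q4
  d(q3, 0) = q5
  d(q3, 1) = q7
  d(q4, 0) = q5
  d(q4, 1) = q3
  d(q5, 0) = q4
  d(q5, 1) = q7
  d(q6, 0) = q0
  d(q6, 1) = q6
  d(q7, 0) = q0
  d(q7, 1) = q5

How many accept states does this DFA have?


Accept states listed: {q2, q4, q7}
Counting: q2(1) q4(2) q7(3)

3


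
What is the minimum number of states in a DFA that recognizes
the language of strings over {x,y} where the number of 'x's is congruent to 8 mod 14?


States track (count of 'x') mod 14.
Need 14 states: one per remainder 0..13; accept = remainder 8.

14


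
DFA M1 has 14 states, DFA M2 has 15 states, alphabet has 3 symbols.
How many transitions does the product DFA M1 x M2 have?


Product DFA has 14 * 15 = 210 states.
Each has 3 transitions: 210 * 3 = 630

630


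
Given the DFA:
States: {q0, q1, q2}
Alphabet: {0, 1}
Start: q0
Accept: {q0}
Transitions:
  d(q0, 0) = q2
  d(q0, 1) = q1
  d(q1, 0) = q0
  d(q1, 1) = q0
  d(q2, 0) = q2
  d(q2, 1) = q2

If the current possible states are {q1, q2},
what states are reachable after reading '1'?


Apply transition on '1' from each current state:
  d(q1, 1) = q0
  d(q2, 1) = q2

{q0, q2}


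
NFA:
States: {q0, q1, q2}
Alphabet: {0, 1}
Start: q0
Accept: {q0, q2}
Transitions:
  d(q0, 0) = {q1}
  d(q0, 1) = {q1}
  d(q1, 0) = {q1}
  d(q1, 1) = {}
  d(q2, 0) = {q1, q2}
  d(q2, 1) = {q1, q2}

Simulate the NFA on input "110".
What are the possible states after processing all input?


Start: {q0}
  --1--> {q1}
  --1--> {}
  --0--> {}

{} (empty set, no valid transitions)


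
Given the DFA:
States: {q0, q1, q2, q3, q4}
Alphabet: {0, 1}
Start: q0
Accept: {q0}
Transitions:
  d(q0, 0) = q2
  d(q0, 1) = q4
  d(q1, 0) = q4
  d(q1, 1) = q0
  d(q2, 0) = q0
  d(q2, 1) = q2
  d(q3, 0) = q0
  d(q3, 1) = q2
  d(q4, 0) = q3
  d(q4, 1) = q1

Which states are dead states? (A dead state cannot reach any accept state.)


Forward reachability from each state:
  q0 -> reaches accept state q0 (live)
  q1 -> reaches accept state q0 (live)
  q2 -> reaches accept state q0 (live)
  q3 -> reaches accept state q0 (live)
  q4 -> reaches accept state q0 (live)

None (all states can reach an accept state)


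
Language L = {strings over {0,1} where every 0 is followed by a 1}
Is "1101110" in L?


'00' present: False; ends with '0': True

No, "1101110" is not in L


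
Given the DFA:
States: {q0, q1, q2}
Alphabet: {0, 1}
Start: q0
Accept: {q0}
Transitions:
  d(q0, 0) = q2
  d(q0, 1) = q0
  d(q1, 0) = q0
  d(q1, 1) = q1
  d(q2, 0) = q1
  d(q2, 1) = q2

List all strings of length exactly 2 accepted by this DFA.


All strings of length 2: 4 total
Accepted: 1

"11"


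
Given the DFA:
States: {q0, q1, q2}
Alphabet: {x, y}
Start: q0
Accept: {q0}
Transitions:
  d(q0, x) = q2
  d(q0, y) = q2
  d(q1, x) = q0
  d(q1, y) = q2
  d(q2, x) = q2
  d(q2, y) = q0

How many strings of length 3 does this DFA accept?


Enumerating all length-3 strings:
  "xxx" -> q2 [reject]
  "xxy" -> q0 [accept]
  "xyx" -> q2 [reject]
  "xyy" -> q2 [reject]
  "yxx" -> q2 [reject]
  "yxy" -> q0 [accept]
  "yyx" -> q2 [reject]
  "yyy" -> q2 [reject]

2 out of 8


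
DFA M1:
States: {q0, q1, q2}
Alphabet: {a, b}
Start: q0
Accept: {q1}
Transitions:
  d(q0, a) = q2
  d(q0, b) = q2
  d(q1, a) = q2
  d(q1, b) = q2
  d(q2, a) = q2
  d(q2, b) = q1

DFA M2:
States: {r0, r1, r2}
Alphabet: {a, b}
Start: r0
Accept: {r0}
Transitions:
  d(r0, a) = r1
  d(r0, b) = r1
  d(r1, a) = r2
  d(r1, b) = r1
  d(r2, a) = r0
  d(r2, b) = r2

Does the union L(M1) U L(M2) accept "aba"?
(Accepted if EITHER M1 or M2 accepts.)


M1: final=q2 accepted=False
M2: final=r2 accepted=False

No, union rejects (neither accepts)


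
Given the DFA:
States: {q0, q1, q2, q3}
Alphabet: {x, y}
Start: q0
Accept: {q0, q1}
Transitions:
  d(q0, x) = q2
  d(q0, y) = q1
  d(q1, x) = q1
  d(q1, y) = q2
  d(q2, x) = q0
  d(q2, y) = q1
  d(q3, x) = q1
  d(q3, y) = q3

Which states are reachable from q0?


BFS from q0:
  layer 0: {q0}
  layer 1: {q1, q2}

{q0, q1, q2}


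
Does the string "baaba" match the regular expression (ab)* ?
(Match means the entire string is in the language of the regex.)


|string| = 5; first = 'b'; last = 'a'

No, "baaba" does not match (ab)*


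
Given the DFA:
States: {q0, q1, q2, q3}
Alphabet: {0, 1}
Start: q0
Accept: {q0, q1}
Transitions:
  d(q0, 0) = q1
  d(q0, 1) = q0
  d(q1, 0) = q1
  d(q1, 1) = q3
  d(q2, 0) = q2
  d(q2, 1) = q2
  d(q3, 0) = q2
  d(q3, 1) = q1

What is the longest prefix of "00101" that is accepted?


Run the DFA, marking each prefix where the state is accepting:
  "" -> q0 [accept]
  "0" -> q1 [accept]
  "00" -> q1 [accept]
  "001" -> q3 [reject]
  "0010" -> q2 [reject]
  "00101" -> q2 [reject]

"00"


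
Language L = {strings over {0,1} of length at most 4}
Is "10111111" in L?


length = 8

No, "10111111" is not in L


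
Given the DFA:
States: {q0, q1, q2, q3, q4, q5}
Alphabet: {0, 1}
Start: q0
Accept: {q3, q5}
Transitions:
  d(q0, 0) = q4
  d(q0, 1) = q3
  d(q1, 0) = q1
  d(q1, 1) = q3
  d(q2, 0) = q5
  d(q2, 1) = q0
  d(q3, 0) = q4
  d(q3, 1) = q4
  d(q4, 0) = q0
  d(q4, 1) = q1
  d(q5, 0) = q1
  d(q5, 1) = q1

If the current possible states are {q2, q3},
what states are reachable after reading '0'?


Apply transition on '0' from each current state:
  d(q2, 0) = q5
  d(q3, 0) = q4

{q4, q5}


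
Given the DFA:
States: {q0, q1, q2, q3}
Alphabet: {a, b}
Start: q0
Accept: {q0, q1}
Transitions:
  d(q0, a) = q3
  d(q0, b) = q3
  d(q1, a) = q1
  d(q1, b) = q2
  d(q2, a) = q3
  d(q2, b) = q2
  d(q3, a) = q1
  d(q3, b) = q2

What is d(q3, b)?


Looking up transition d(q3, b)

q2


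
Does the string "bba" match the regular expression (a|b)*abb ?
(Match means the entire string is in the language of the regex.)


|string| = 3; first = 'b'; last = 'a'

No, "bba" does not match (a|b)*abb


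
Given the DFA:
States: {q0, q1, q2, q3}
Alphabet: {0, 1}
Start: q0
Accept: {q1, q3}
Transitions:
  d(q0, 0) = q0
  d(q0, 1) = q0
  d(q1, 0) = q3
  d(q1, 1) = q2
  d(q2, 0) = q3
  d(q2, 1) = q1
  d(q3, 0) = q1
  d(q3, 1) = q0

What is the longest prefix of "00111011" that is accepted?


Run the DFA, marking each prefix where the state is accepting:
  "" -> q0 [reject]
  "0" -> q0 [reject]
  "00" -> q0 [reject]
  "001" -> q0 [reject]
  "0011" -> q0 [reject]
  "00111" -> q0 [reject]
  "001110" -> q0 [reject]
  "0011101" -> q0 [reject]
  "00111011" -> q0 [reject]

No prefix is accepted


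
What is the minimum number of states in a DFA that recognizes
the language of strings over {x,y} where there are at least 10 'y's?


States: count = 0, 1, ..., 9, and a final '>= 10' state.
Total: 10 + 1 = 11. Accept = '>= 10' state.

11


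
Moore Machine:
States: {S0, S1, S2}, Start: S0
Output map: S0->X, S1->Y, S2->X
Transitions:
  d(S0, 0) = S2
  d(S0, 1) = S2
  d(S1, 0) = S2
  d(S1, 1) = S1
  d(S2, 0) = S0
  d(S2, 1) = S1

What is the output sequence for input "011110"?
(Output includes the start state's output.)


Start: S0 (output X)
  --0--> S2 (output X)
  --1--> S1 (output Y)
  --1--> S1 (output Y)
  --1--> S1 (output Y)
  --1--> S1 (output Y)
  --0--> S2 (output X)

"XXYYYYX"


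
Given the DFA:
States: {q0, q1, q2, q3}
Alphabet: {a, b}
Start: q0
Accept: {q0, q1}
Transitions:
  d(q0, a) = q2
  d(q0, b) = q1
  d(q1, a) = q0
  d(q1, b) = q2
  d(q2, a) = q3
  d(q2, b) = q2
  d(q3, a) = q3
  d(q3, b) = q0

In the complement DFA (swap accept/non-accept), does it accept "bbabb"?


Trace: q0 -> q1 -> q2 -> q3 -> q0 -> q1
Final: q1
Original accept: {q0, q1}
Complement: q1 is in original accept

No, complement rejects (original accepts)


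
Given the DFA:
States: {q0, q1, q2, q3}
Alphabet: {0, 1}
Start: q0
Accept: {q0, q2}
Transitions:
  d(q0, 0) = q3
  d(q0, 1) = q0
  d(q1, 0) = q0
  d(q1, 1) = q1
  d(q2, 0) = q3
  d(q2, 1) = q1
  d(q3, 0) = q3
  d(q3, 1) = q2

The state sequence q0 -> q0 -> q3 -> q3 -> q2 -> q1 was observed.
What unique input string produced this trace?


Trace back each transition to find the symbol:
  q0 --[1]--> q0
  q0 --[0]--> q3
  q3 --[0]--> q3
  q3 --[1]--> q2
  q2 --[1]--> q1

"10011"


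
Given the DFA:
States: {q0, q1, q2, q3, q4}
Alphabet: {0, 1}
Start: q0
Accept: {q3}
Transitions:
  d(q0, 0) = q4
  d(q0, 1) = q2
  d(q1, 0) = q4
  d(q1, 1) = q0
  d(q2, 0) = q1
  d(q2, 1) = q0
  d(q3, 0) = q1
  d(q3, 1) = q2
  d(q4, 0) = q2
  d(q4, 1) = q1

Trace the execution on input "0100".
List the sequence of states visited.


Input: 0100
d(q0, 0) = q4
d(q4, 1) = q1
d(q1, 0) = q4
d(q4, 0) = q2


q0 -> q4 -> q1 -> q4 -> q2


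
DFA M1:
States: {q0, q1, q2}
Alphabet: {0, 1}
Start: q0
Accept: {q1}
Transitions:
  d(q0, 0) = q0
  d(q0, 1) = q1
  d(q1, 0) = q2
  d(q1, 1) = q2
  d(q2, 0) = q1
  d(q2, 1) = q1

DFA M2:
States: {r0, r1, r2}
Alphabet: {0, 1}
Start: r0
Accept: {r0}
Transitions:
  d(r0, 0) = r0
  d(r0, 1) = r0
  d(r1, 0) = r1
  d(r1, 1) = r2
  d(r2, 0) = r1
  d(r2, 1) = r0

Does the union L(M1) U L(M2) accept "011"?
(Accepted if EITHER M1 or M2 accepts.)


M1: final=q2 accepted=False
M2: final=r0 accepted=True

Yes, union accepts


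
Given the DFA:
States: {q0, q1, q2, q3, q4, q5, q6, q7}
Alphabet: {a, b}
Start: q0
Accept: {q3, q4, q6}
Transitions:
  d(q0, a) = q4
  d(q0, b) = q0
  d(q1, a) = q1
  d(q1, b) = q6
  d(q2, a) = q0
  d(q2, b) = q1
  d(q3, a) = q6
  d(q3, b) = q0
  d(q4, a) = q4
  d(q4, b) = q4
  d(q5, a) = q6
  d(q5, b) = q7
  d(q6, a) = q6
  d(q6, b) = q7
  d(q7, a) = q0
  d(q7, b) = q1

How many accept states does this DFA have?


Accept states listed: {q3, q4, q6}
Counting: q3(1) q4(2) q6(3)

3


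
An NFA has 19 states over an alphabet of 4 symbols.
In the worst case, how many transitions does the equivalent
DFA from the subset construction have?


Subset construction: one DFA state per subset of NFA states = 2^19 = 524288 states.
Each DFA state has 4 outgoing transitions: 524288 * 4 = 2097152

2097152


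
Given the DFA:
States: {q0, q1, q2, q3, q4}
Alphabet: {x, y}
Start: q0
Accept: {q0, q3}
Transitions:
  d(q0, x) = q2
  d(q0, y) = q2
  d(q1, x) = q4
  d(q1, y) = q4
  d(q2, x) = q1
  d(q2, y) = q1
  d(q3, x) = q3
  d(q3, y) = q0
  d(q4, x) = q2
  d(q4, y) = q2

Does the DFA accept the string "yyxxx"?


Trace: q0 -> q2 -> q1 -> q4 -> q2 -> q1
Final state: q1
Accept states: {q0, q3}

No, rejected (final state q1 is not an accept state)


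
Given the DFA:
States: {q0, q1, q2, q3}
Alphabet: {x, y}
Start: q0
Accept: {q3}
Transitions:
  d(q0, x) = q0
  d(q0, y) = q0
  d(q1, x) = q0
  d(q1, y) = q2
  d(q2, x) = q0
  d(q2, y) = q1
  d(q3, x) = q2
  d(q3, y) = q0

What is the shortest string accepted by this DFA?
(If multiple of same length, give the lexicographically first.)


BFS by string length (lex-first path to each state shown):
  len 0: q0<-""
  len 1: q0<-"x"
  len 2: q0<-"xx"
  len 3: q0<-"xxx"
  len 4: q0<-"xxxx"
  len 5: q0<-"xxxxx"
  len 6: q0<-"xxxxxx"
  len 7: q0<-"xxxxxxx"
  len 8: q0<-"xxxxxxxx"

No string accepted (empty language)


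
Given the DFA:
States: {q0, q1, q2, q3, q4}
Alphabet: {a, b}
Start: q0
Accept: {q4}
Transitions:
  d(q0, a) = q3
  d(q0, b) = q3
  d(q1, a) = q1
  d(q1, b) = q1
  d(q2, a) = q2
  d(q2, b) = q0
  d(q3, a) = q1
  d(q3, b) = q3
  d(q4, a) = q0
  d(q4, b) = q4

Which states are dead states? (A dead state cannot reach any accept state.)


Forward reachability from each state:
  q0 -> reaches {q0, q1, q3}, no accept state (dead)
  q1 -> reaches {q1}, no accept state (dead)
  q2 -> reaches {q0, q1, q2, q3}, no accept state (dead)
  q3 -> reaches {q1, q3}, no accept state (dead)
  q4 -> reaches accept state q4 (live)

{q0, q1, q2, q3}


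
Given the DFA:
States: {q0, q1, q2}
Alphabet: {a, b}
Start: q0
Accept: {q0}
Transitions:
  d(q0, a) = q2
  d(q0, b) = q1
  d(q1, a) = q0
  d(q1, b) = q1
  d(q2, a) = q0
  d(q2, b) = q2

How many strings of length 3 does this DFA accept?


Enumerating all length-3 strings:
  "aaa" -> q2 [reject]
  "aab" -> q1 [reject]
  "aba" -> q0 [accept]
  "abb" -> q2 [reject]
  "baa" -> q2 [reject]
  "bab" -> q1 [reject]
  "bba" -> q0 [accept]
  "bbb" -> q1 [reject]

2 out of 8


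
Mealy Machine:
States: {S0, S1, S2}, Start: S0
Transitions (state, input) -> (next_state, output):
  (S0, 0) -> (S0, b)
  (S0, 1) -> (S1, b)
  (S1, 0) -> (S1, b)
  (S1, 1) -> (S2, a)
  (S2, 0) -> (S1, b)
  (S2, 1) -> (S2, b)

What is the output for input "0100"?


Step-by-step:
  (S0, 0) -> (S0, b)
  (S0, 1) -> (S1, b)
  (S1, 0) -> (S1, b)
  (S1, 0) -> (S1, b)

"bbbb"


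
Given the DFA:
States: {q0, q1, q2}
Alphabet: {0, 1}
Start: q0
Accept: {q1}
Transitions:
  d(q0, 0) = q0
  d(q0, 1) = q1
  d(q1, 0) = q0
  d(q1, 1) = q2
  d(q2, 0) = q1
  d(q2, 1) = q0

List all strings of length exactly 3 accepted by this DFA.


All strings of length 3: 8 total
Accepted: 3

"001", "101", "110"


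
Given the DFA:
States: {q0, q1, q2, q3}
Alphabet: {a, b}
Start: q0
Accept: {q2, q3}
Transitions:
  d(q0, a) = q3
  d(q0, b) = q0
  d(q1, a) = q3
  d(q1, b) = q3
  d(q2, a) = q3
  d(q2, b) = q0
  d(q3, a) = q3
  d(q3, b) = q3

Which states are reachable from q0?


BFS from q0:
  layer 0: {q0}
  layer 1: {q3}

{q0, q3}


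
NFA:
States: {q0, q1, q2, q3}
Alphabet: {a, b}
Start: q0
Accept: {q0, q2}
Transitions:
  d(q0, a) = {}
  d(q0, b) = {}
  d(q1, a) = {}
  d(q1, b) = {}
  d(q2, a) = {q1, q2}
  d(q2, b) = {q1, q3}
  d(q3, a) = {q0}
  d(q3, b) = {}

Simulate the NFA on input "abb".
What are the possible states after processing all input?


Start: {q0}
  --a--> {}
  --b--> {}
  --b--> {}

{} (empty set, no valid transitions)


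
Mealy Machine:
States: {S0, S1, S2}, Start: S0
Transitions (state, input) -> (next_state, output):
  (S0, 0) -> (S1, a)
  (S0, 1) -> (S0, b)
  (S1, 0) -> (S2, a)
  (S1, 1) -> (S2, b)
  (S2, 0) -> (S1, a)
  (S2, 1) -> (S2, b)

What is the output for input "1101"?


Step-by-step:
  (S0, 1) -> (S0, b)
  (S0, 1) -> (S0, b)
  (S0, 0) -> (S1, a)
  (S1, 1) -> (S2, b)

"bbab"


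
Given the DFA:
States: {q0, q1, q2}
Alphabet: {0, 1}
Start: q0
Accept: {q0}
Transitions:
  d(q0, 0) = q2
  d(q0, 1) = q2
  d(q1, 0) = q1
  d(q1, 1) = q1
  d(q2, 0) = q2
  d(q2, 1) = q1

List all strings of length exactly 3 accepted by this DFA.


All strings of length 3: 8 total
Accepted: 0

None


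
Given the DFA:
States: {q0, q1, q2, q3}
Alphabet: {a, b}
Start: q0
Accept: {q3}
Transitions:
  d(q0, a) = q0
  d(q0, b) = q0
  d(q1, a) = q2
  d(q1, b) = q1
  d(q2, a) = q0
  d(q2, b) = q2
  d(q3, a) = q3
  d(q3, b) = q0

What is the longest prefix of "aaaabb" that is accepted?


Run the DFA, marking each prefix where the state is accepting:
  "" -> q0 [reject]
  "a" -> q0 [reject]
  "aa" -> q0 [reject]
  "aaa" -> q0 [reject]
  "aaaa" -> q0 [reject]
  "aaaab" -> q0 [reject]
  "aaaabb" -> q0 [reject]

No prefix is accepted


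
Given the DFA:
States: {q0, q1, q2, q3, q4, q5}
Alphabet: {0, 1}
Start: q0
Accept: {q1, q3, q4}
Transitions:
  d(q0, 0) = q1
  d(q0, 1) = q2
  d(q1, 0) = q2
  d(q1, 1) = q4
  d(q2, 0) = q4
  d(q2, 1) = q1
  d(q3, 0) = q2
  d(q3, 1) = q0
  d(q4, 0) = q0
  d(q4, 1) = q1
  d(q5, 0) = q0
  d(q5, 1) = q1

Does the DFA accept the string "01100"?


Trace: q0 -> q1 -> q4 -> q1 -> q2 -> q4
Final state: q4
Accept states: {q1, q3, q4}

Yes, accepted (final state q4 is an accept state)


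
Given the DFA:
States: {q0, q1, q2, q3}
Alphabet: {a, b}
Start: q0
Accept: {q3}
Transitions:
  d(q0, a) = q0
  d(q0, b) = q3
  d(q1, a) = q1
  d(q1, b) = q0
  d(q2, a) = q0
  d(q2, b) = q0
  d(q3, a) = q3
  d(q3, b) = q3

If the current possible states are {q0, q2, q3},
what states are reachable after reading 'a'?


Apply transition on 'a' from each current state:
  d(q0, a) = q0
  d(q2, a) = q0
  d(q3, a) = q3

{q0, q3}


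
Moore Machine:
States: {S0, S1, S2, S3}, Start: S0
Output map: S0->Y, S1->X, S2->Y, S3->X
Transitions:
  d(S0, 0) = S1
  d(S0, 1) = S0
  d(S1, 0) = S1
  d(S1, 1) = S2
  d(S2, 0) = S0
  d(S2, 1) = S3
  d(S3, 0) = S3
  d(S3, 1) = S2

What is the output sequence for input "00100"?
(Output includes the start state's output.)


Start: S0 (output Y)
  --0--> S1 (output X)
  --0--> S1 (output X)
  --1--> S2 (output Y)
  --0--> S0 (output Y)
  --0--> S1 (output X)

"YXXYYX"


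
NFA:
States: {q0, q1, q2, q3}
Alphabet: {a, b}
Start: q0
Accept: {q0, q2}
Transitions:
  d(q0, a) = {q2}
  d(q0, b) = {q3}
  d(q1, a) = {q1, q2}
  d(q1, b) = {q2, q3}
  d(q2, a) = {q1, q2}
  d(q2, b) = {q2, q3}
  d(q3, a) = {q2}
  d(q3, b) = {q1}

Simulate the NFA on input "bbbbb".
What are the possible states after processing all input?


Start: {q0}
  --b--> {q3}
  --b--> {q1}
  --b--> {q2, q3}
  --b--> {q1, q2, q3}
  --b--> {q1, q2, q3}

{q1, q2, q3}


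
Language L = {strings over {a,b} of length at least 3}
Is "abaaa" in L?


length = 5

Yes, "abaaa" is in L


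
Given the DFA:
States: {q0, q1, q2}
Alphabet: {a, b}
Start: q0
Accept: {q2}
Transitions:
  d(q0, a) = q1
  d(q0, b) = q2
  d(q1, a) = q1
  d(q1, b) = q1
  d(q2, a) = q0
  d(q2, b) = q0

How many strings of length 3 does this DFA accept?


Enumerating all length-3 strings:
  "aaa" -> q1 [reject]
  "aab" -> q1 [reject]
  "aba" -> q1 [reject]
  "abb" -> q1 [reject]
  "baa" -> q1 [reject]
  "bab" -> q2 [accept]
  "bba" -> q1 [reject]
  "bbb" -> q2 [accept]

2 out of 8


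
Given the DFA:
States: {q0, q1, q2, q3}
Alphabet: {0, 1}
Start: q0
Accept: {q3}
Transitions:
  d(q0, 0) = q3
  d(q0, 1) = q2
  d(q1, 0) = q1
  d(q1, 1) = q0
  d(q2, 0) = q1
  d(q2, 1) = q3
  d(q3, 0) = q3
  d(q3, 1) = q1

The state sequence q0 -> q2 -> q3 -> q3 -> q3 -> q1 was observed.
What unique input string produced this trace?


Trace back each transition to find the symbol:
  q0 --[1]--> q2
  q2 --[1]--> q3
  q3 --[0]--> q3
  q3 --[0]--> q3
  q3 --[1]--> q1

"11001"


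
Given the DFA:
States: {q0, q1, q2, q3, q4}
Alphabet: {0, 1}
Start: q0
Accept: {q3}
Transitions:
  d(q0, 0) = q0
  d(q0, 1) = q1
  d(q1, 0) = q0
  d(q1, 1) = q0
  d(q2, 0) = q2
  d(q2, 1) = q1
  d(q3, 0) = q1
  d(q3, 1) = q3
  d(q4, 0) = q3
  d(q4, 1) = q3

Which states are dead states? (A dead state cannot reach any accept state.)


Forward reachability from each state:
  q0 -> reaches {q0, q1}, no accept state (dead)
  q1 -> reaches {q0, q1}, no accept state (dead)
  q2 -> reaches {q0, q1, q2}, no accept state (dead)
  q3 -> reaches accept state q3 (live)
  q4 -> reaches accept state q3 (live)

{q0, q1, q2}


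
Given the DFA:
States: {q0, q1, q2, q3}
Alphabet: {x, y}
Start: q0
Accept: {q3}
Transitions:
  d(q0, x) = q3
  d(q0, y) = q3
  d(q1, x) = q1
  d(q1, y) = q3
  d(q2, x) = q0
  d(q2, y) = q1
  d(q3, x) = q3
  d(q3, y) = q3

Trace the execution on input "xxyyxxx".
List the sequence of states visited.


Input: xxyyxxx
d(q0, x) = q3
d(q3, x) = q3
d(q3, y) = q3
d(q3, y) = q3
d(q3, x) = q3
d(q3, x) = q3
d(q3, x) = q3


q0 -> q3 -> q3 -> q3 -> q3 -> q3 -> q3 -> q3


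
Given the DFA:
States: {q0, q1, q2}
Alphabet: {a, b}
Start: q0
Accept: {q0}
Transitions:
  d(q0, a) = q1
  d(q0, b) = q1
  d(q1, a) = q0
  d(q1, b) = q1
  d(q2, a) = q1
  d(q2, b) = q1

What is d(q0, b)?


Looking up transition d(q0, b)

q1


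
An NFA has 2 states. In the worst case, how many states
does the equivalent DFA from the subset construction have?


Subset construction: one DFA state per subset of NFA states.
2^2 = 4

4


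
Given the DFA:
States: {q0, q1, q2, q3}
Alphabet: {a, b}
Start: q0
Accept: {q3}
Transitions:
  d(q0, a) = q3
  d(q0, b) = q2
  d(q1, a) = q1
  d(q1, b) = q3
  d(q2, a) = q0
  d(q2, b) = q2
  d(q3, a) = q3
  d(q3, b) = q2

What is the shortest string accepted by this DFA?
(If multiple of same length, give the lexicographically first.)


BFS by string length (lex-first path to each state shown):
  len 0: q0<-""
  len 1: q2<-"b", q3<-"a"
Found accept state at length 1.

"a"
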